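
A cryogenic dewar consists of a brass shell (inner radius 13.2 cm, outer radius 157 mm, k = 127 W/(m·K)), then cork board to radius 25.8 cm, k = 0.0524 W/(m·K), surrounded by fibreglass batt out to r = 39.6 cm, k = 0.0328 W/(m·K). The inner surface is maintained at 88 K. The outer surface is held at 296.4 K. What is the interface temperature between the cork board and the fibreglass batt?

Resistance network (inner→outer):
  R_brass = (1/0.132 − 1/0.157)/(4πk) = 1.206/(4π·127) = 7.559×10^-4 K/W
  R_cork board = (1/0.157 − 1/0.258)/(4πk) = 2.493/(4π·0.0524) = 3.787 K/W
  R_fibreglass batt = (1/0.258 − 1/0.396)/(4πk) = 1.351/(4π·0.0328) = 3.277 K/W
ΣR = 7.559×10^-4 + 3.787 + 3.277 = 7.065 K/W
Q = ΔT/ΣR = (88 K − 296.4 K)/7.065 = -29.50 W
From the inner boundary to the cork board/fibreglass batt interface, ΣR_partial = 3.788 K/W.
T_interface = T_in − Q·ΣR_partial = 88 K − (-29.50)(3.788) = 199.7 K

T = 199.7 K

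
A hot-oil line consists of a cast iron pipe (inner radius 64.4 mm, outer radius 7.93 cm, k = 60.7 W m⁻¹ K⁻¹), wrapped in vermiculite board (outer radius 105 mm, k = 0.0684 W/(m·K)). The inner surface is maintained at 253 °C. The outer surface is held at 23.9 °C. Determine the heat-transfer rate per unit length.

Q' = 350 W/m

Treat each layer as a resistance in series:
  R'_cast iron = ln(0.0793/0.0644)/(2πk) = 0.2081/(2π·60.7) = 5.457×10^-4 m·K/W
  R'_vermiculite board = ln(0.105/0.0793)/(2πk) = 0.2807/(2π·0.0684) = 0.6532 m·K/W
ΣR = 5.457×10^-4 + 0.6532 = 0.6537 m·K/W
Q' = ΔT/ΣR = (253 °C − 23.9 °C)/0.6537 = 350 W/m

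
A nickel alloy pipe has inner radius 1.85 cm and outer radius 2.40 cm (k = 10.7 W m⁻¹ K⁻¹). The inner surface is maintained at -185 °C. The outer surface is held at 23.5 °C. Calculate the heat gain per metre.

Q' = 2πk·ΔT/ln(r₂/r₁) = 2π × 10.7 × 208.5 / ln(0.0240/0.0185) = 53900 W/m

Q' = 53900 W/m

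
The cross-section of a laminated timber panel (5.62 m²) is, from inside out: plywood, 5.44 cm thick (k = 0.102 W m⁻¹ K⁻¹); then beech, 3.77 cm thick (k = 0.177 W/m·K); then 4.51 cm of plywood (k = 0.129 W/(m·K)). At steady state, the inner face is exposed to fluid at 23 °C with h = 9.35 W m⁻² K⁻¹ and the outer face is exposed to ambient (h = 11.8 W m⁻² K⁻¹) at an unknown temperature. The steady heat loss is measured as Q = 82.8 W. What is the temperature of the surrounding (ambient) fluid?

Sum the resistances:
  R_conv,in = 1/(hA) = 1/(9.35·5.62) = 0.01903 K/W
  R_plywood = L/(kA) = 0.0544/(0.102·5.62) = 0.09490 K/W
  R_beech = L/(kA) = 0.0377/(0.177·5.62) = 0.03790 K/W
  R_plywood = L/(kA) = 0.0451/(0.129·5.62) = 0.06221 K/W
  R_conv,out = 1/(hA) = 1/(11.8·5.62) = 0.01508 K/W
ΣR = 0.2291 K/W
ΔT = Q·ΣR = 82.8 × 0.2291 = 18.97 K
Heat flows outward, so T_out = T_in − ΔT = 23 − 18.97 = 4.03 °C

T_out = 4.03 °C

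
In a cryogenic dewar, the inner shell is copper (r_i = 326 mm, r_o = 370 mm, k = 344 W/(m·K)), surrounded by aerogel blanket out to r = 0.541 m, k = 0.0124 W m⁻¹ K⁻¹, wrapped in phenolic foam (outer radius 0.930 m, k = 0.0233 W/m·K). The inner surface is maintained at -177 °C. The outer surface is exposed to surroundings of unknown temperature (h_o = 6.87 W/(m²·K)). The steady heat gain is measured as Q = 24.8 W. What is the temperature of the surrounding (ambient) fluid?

Sum the resistances:
  R_copper = (1/0.326 − 1/0.370)/(4πk) = 0.3648/(4π·344) = 8.438×10^-5 K/W
  R_aerogel blanket = (1/0.370 − 1/0.541)/(4πk) = 0.8543/(4π·0.0124) = 5.482 K/W
  R_phenolic foam = (1/0.541 − 1/0.930)/(4πk) = 0.7732/(4π·0.0233) = 2.641 K/W
  R_conv,out = 1/(4πr²h) = 1/(4π·0.930²·6.87) = 0.01339 K/W
ΣR = 8.136 K/W
ΔT = Q·ΣR = 24.8 × 8.136 = 201.8 K
Heat flows inward, so T_out = T_in + ΔT = -177 + 201.8 = 24.8 °C

T_out = 24.8 °C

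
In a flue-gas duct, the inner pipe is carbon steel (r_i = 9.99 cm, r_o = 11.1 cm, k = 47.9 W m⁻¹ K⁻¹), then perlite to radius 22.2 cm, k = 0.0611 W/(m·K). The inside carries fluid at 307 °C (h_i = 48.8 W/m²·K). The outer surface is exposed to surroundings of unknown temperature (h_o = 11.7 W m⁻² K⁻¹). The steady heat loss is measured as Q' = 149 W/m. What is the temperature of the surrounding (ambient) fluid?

T_out = 23.9 °C

Series resistances:
  R'_conv,in = 1/(2πr h) = 1/(2π·0.0999·48.8) = 0.03265 m·K/W
  R'_carbon steel = ln(0.111/0.0999)/(2πk) = 0.1054/(2π·47.9) = 3.501×10^-4 m·K/W
  R'_perlite = ln(0.222/0.111)/(2πk) = 0.6931/(2π·0.0611) = 1.806 m·K/W
  R'_conv,out = 1/(2πr h) = 1/(2π·0.222·11.7) = 0.06127 m·K/W
ΣR = 1.900 m·K/W
ΔT = Q'·ΣR = 149 × 1.900 = 283.1 K
Heat flows outward, so T_out = T_in − ΔT = 307 − 283.1 = 23.9 °C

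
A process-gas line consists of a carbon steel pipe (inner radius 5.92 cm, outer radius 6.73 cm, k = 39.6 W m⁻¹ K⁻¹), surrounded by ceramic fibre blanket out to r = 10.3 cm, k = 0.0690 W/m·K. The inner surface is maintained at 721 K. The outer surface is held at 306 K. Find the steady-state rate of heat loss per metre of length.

Resistance network (inner→outer):
  R'_carbon steel = ln(0.0673/0.0592)/(2πk) = 0.1282/(2π·39.6) = 5.154×10^-4 m·K/W
  R'_ceramic fibre blanket = ln(0.103/0.0673)/(2πk) = 0.4256/(2π·0.0690) = 0.9816 m·K/W
ΣR = 5.154×10^-4 + 0.9816 = 0.9821 m·K/W
Q' = ΔT/ΣR = (721 K − 306 K)/0.9821 = 423 W/m

Q' = 423 W/m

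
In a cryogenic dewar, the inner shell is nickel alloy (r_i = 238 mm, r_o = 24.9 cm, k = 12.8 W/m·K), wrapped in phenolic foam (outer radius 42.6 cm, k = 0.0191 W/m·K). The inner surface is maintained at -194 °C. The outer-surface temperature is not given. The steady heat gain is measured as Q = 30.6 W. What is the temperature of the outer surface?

T_out = 18.8 °C

Sum the resistances:
  R_nickel alloy = (1/0.238 − 1/0.249)/(4πk) = 0.1856/(4π·12.8) = 0.001154 K/W
  R_phenolic foam = (1/0.249 − 1/0.426)/(4πk) = 1.669/(4π·0.0191) = 6.952 K/W
ΣR = 6.953 K/W
ΔT = Q·ΣR = 30.6 × 6.953 = 212.8 K
Heat flows inward, so T_out = T_in + ΔT = -194 + 212.8 = 18.8 °C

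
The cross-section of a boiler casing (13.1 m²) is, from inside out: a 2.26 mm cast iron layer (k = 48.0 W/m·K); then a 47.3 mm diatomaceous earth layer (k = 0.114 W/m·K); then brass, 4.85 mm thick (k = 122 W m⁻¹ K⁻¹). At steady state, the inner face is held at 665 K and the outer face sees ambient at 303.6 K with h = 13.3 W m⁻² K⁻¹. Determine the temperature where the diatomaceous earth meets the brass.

T = 359.1 K

Treat each layer as a resistance in series:
  R_cast iron = L/(kA) = 0.00226/(48.0·13.1) = 3.594×10^-6 K/W
  R_diatomaceous earth = L/(kA) = 0.0473/(0.114·13.1) = 0.03167 K/W
  R_brass = L/(kA) = 0.00485/(122·13.1) = 3.035×10^-6 K/W
  R_conv,out = 1/(hA) = 1/(13.3·13.1) = 0.005740 K/W
ΣR = 3.594×10^-6 + 0.03167 + 3.035×10^-6 + 0.005740 = 0.03742 K/W
Q = ΔT/ΣR = (665 K − 303.6 K)/0.03742 = 9658 W
From the inner boundary to the diatomaceous earth/brass interface, ΣR_partial = 0.03167 K/W.
T_interface = T_in − Q·ΣR_partial = 665 K − (9658)(0.03167) = 359.1 K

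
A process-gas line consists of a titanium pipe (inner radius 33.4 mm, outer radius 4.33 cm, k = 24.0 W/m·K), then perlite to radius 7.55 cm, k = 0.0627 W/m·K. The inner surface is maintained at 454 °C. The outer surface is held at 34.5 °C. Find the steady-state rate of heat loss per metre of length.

Treat each layer as a resistance in series:
  R'_titanium = ln(0.0433/0.0334)/(2πk) = 0.2596/(2π·24.0) = 0.001722 m·K/W
  R'_perlite = ln(0.0755/0.0433)/(2πk) = 0.5560/(2π·0.0627) = 1.411 m·K/W
ΣR = 0.001722 + 1.411 = 1.413 m·K/W
Q' = ΔT/ΣR = (454 °C − 34.5 °C)/1.413 = 297 W/m

Q' = 297 W/m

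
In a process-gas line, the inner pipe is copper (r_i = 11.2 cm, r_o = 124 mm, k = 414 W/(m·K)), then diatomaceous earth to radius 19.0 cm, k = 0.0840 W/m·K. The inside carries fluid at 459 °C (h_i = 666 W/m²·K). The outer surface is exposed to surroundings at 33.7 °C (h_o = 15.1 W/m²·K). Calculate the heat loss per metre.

Series thermal resistances, inner to outer:
  R'_conv,in = 1/(2πr h) = 1/(2π·0.112·666) = 0.002134 m·K/W
  R'_copper = ln(0.124/0.112)/(2πk) = 0.1018/(2π·414) = 3.913×10^-5 m·K/W
  R'_diatomaceous earth = ln(0.190/0.124)/(2πk) = 0.4267/(2π·0.0840) = 0.8085 m·K/W
  R'_conv,out = 1/(2πr h) = 1/(2π·0.190·15.1) = 0.05547 m·K/W
ΣR = 0.002134 + 3.913×10^-5 + 0.8085 + 0.05547 = 0.8661 m·K/W
Q' = ΔT/ΣR = (459 °C − 33.7 °C)/0.8661 = 491 W/m

Q' = 491 W/m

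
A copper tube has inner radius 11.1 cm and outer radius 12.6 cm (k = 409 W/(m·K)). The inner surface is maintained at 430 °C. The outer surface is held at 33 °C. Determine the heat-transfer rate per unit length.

Q' = 8.05×10^6 W/m

Q' = 2πk·ΔT/ln(r₂/r₁) = 2π × 409 × 397 / ln(0.126/0.111) = 8.05×10^6 W/m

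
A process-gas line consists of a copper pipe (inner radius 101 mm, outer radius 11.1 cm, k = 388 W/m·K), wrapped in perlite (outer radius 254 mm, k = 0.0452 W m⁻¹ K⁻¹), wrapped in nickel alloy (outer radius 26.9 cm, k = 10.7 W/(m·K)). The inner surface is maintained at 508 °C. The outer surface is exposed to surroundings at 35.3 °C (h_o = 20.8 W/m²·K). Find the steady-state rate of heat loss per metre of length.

Treat each layer as a resistance in series:
  R'_copper = ln(0.111/0.101)/(2πk) = 0.09441/(2π·388) = 3.873×10^-5 m·K/W
  R'_perlite = ln(0.254/0.111)/(2πk) = 0.8278/(2π·0.0452) = 2.915 m·K/W
  R'_nickel alloy = ln(0.269/0.254)/(2πk) = 0.05738/(2π·10.7) = 8.534×10^-4 m·K/W
  R'_conv,out = 1/(2πr h) = 1/(2π·0.269·20.8) = 0.02844 m·K/W
ΣR = 3.873×10^-5 + 2.915 + 8.534×10^-4 + 0.02844 = 2.944 m·K/W
Q' = ΔT/ΣR = (508 °C − 35.3 °C)/2.944 = 161 W/m

Q' = 161 W/m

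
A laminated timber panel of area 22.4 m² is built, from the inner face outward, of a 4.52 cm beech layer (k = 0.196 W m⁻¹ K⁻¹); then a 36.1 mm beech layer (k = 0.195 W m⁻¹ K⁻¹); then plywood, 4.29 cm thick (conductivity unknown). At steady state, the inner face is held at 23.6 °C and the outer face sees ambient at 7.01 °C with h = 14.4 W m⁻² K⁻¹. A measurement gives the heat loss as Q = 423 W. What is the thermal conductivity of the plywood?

ΣR = ΔT/Q = |23.6 − 7.01|/423 = 0.03922 K/W
Known resistances:
  R_beech = L/(kA) = 0.0452/(0.196·22.4) = 0.01030 K/W
  R_beech = L/(kA) = 0.0361/(0.195·22.4) = 0.008265 K/W
  R_conv,out = 1/(hA) = 1/(14.4·22.4) = 0.003100 K/W
R_plywood = ΣR − ΣR_known = 0.03922 − 0.02167 = 0.01755 K/W
L/(kA) = 0.01755 ⇒ k = 0.0429/(0.01755·22.4) = 0.109 W/m·K

k = 0.109 W/m·K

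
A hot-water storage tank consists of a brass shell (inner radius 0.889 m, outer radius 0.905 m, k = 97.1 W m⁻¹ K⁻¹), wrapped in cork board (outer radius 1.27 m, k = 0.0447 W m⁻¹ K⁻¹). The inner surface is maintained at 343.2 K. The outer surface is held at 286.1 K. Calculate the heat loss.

Q = 101 W

Treat each layer as a resistance in series:
  R_brass = (1/0.889 − 1/0.905)/(4πk) = 0.01989/(4π·97.1) = 1.630×10^-5 K/W
  R_cork board = (1/0.905 − 1/1.27)/(4πk) = 0.3176/(4π·0.0447) = 0.5654 K/W
ΣR = 1.630×10^-5 + 0.5654 = 0.5654 K/W
Q = ΔT/ΣR = (343.2 K − 286.1 K)/0.5654 = 101 W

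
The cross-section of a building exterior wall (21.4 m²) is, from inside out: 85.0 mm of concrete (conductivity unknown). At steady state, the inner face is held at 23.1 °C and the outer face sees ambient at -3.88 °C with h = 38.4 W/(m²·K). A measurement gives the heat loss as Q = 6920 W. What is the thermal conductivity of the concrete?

ΣR = ΔT/Q = |23.1 − -3.88|/6920 = 0.003899 K/W
Known resistances:
  R_conv,out = 1/(hA) = 1/(38.4·21.4) = 0.001217 K/W
R_concrete = ΣR − ΣR_known = 0.003899 − 0.001217 = 0.002682 K/W
L/(kA) = 0.002682 ⇒ k = 0.0850/(0.002682·21.4) = 1.48 W/m·K

k = 1.48 W/m·K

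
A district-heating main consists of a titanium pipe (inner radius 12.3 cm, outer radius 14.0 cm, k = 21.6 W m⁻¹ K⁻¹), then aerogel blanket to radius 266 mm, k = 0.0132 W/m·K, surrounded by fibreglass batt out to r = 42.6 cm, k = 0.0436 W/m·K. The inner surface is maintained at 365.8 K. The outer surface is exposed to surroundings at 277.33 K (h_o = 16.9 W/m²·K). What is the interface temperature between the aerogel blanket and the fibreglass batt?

Treat each layer as a resistance in series:
  R'_titanium = ln(0.140/0.123)/(2πk) = 0.1295/(2π·21.6) = 9.539×10^-4 m·K/W
  R'_aerogel blanket = ln(0.266/0.140)/(2πk) = 0.6419/(2π·0.0132) = 7.739 m·K/W
  R'_fibreglass batt = ln(0.426/0.266)/(2πk) = 0.4709/(2π·0.0436) = 1.719 m·K/W
  R'_conv,out = 1/(2πr h) = 1/(2π·0.426·16.9) = 0.02211 m·K/W
ΣR = 9.539×10^-4 + 7.739 + 1.719 + 0.02211 = 9.481 m·K/W
Q' = ΔT/ΣR = (365.8 K − 277.33 K)/9.481 = 9.331 W/m
From the inner boundary to the aerogel blanket/fibreglass batt interface, ΣR_partial = 7.740 m·K/W.
T_interface = T_in − Q'·ΣR_partial = 365.8 K − (9.331)(7.740) = 293.6 K

T = 293.6 K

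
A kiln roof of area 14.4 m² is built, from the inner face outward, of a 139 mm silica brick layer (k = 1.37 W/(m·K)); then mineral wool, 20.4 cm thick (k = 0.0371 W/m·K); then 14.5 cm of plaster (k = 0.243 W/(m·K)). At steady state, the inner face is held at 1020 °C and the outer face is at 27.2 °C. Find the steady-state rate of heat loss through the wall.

Series thermal resistances, inner to outer:
  R_silica brick = L/(kA) = 0.139/(1.37·14.4) = 0.007046 K/W
  R_mineral wool = L/(kA) = 0.204/(0.0371·14.4) = 0.3819 K/W
  R_plaster = L/(kA) = 0.145/(0.243·14.4) = 0.04144 K/W
ΣR = 0.007046 + 0.3819 + 0.04144 = 0.4304 K/W
Q = ΔT/ΣR = (1020 °C − 27.2 °C)/0.4304 = 2310 W

Q = 2.31 kW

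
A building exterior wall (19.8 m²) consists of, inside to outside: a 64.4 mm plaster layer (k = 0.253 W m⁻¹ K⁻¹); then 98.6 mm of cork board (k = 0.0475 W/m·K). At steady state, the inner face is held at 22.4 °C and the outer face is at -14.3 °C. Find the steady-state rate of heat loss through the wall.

Treat each layer as a resistance in series:
  R_plaster = L/(kA) = 0.0644/(0.253·19.8) = 0.01286 K/W
  R_cork board = L/(kA) = 0.0986/(0.0475·19.8) = 0.1048 K/W
ΣR = 0.01286 + 0.1048 = 0.1177 K/W
Q = ΔT/ΣR = (22.4 °C − -14.3 °C)/0.1177 = 312 W

Q = 312 W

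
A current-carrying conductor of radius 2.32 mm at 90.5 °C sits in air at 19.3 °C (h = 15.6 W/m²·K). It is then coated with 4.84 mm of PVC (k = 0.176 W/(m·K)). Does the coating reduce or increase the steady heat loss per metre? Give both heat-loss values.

Critical radius for a cylinder: r_cr = k/h = 0.0113 m = 1.13 cm.
Outer radius after coating: r₂ = 0.00232 + 0.00484 = 0.00716 m.
Since r₁ < r_cr and r₂ ≤ r_cr, the coating moves toward the maximum at r_cr — heat loss rises.
Bare: R = 1/(2πr₁h) = 4.398 m·K/W; Q = 71.2/4.398 = 16.2 W/m.
Coated: R = R_cond + R_conv = 2.444 m·K/W; Q = 71.2/2.444 = 29.1 W/m.

increases: 16.2 → 29.1 W/m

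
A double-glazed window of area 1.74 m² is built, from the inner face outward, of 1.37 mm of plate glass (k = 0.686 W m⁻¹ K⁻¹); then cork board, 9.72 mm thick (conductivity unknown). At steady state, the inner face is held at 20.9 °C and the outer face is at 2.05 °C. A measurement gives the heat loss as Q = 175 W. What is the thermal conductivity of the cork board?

ΣR = ΔT/Q = |20.9 − 2.05|/175 = 0.1077 K/W
Known resistances:
  R_plate glass = L/(kA) = 0.00137/(0.686·1.74) = 0.001148 K/W
R_cork board = ΣR − ΣR_known = 0.1077 − 0.001148 = 0.1066 K/W
L/(kA) = 0.1066 ⇒ k = 0.00972/(0.1066·1.74) = 0.0524 W/m·K

k = 0.0524 W/m·K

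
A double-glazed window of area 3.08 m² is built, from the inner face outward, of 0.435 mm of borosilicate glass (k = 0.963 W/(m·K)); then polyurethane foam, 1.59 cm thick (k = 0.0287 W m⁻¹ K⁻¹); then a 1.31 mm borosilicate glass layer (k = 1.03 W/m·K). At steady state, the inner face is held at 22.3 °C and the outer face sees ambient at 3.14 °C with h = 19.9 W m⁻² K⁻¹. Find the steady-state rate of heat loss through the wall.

Q = 97.4 W

Resistance network (inner→outer):
  R_borosilicate glass = L/(kA) = 4.35×10^-4/(0.963·3.08) = 1.467×10^-4 K/W
  R_polyurethane foam = L/(kA) = 0.0159/(0.0287·3.08) = 0.1799 K/W
  R_borosilicate glass = L/(kA) = 0.00131/(1.03·3.08) = 4.129×10^-4 K/W
  R_conv,out = 1/(hA) = 1/(19.9·3.08) = 0.01632 K/W
ΣR = 1.467×10^-4 + 0.1799 + 4.129×10^-4 + 0.01632 = 0.1968 K/W
Q = ΔT/ΣR = (22.3 °C − 3.14 °C)/0.1968 = 97.4 W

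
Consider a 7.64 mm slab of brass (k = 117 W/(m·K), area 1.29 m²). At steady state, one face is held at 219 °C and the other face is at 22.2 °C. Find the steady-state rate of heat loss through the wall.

Q = 3.89×10^6 W

Q = kA·ΔT/L = 117 × 1.29 × |219 °C − 22.2 °C| / 0.00764 = 3.89×10^6 W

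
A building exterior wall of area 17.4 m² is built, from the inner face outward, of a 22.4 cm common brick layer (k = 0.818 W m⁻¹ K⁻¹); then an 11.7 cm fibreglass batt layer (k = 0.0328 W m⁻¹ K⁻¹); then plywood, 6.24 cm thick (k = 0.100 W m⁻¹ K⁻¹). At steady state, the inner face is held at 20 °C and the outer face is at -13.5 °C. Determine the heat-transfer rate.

Resistance network (inner→outer):
  R_common brick = L/(kA) = 0.224/(0.818·17.4) = 0.01574 K/W
  R_fibreglass batt = L/(kA) = 0.117/(0.0328·17.4) = 0.2050 K/W
  R_plywood = L/(kA) = 0.0624/(0.100·17.4) = 0.03586 K/W
ΣR = 0.01574 + 0.2050 + 0.03586 = 0.2566 K/W
Q = ΔT/ΣR = (20 °C − -13.5 °C)/0.2566 = 131 W

Q = 131 W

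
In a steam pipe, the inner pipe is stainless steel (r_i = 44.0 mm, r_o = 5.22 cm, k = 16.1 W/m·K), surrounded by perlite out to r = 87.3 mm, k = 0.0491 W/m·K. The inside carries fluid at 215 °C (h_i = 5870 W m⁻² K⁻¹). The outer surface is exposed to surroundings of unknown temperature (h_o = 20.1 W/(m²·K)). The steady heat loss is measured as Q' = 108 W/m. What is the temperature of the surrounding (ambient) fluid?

Sum the resistances:
  R'_conv,in = 1/(2πr h) = 1/(2π·0.0440·5870) = 6.162×10^-4 m·K/W
  R'_stainless steel = ln(0.0522/0.0440)/(2πk) = 0.1709/(2π·16.1) = 0.001689 m·K/W
  R'_perlite = ln(0.0873/0.0522)/(2πk) = 0.5143/(2π·0.0491) = 1.667 m·K/W
  R'_conv,out = 1/(2πr h) = 1/(2π·0.0873·20.1) = 0.09070 m·K/W
ΣR = 1.760 m·K/W
ΔT = Q'·ΣR = 108 × 1.760 = 190.1 K
Heat flows outward, so T_out = T_in − ΔT = 215 − 190.1 = 24.9 °C

T_out = 24.9 °C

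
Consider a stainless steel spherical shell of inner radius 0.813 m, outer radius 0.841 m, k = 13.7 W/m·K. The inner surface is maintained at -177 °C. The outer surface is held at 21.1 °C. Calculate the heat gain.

Q = 833 kW

Q = 4πk·ΔT/(1/r₁ − 1/r₂) = 4π × 13.7 × 198.1 / (1/0.813 − 1/0.841) = 8.33×10^5 W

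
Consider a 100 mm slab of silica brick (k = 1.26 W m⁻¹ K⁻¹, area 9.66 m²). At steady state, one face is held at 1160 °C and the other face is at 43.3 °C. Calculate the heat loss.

Q = kA·ΔT/L = 1.26 × 9.66 × |1160 °C − 43.3 °C| / 0.100 = 1.36×10^5 W

Q = 1.36×10^5 W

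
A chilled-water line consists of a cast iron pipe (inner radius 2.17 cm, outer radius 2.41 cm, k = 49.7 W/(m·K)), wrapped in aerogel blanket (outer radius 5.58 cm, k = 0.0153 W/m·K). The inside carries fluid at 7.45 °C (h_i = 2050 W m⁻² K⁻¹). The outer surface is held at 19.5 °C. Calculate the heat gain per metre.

Series thermal resistances, inner to outer:
  R'_conv,in = 1/(2πr h) = 1/(2π·0.0217·2050) = 0.003578 m·K/W
  R'_cast iron = ln(0.0241/0.0217)/(2πk) = 0.1049/(2π·49.7) = 3.359×10^-4 m·K/W
  R'_aerogel blanket = ln(0.0558/0.0241)/(2πk) = 0.8396/(2π·0.0153) = 8.733 m·K/W
ΣR = 0.003578 + 3.359×10^-4 + 8.733 = 8.737 m·K/W
Q' = ΔT/ΣR = (7.45 °C − 19.5 °C)/8.737 = -1.38 W/m
(Negative Q' ⇒ heat flows inward; heat gain = 1.38 W/m.)

Q' = 1.38 W/m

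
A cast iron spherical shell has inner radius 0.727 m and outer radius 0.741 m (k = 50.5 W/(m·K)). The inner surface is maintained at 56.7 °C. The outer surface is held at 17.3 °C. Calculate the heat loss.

Q = 962 kW

Q = 4πk·ΔT/(1/r₁ − 1/r₂) = 4π × 50.5 × 39.4 / (1/0.727 − 1/0.741) = 9.62×10^5 W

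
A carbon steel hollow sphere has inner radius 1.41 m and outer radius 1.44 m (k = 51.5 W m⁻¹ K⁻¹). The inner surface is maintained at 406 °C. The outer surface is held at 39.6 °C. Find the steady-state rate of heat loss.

Q = 4πk·ΔT/(1/r₁ − 1/r₂) = 4π × 51.5 × 366.4 / (1/1.41 − 1/1.44) = 1.60×10^7 W

Q = 16000 kW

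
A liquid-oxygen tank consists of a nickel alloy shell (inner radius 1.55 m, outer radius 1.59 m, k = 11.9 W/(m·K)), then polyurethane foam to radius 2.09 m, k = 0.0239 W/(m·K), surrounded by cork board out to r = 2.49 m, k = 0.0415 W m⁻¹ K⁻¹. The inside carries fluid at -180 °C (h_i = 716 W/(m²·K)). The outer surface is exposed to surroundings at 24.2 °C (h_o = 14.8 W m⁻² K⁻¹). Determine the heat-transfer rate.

Treat each layer as a resistance in series:
  R_conv,in = 1/(4πr²h) = 1/(4π·1.55²·716) = 4.626×10^-5 K/W
  R_nickel alloy = (1/1.55 − 1/1.59)/(4πk) = 0.01623/(4π·11.9) = 1.085×10^-4 K/W
  R_polyurethane foam = (1/1.59 − 1/2.09)/(4πk) = 0.1505/(4π·0.0239) = 0.5010 K/W
  R_cork board = (1/2.09 − 1/2.49)/(4πk) = 0.07686/(4π·0.0415) = 0.1474 K/W
  R_conv,out = 1/(4πr²h) = 1/(4π·2.49²·14.8) = 8.672×10^-4 K/W
ΣR = 4.626×10^-5 + 1.085×10^-4 + 0.5010 + 0.1474 + 8.672×10^-4 = 0.6494 K/W
Q = ΔT/ΣR = (-180 °C − 24.2 °C)/0.6494 = -314 W
(Negative Q ⇒ heat flows inward; heat gain = 314 W.)

Q = 314 W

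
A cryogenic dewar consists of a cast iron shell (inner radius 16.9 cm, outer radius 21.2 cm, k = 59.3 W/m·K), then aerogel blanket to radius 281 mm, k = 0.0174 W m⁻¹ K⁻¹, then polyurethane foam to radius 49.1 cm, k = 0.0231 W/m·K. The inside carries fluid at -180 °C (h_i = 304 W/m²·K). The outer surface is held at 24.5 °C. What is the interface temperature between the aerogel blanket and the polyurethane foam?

T = -77.1 °C

Treat each layer as a resistance in series:
  R_conv,in = 1/(4πr²h) = 1/(4π·0.169²·304) = 0.009165 K/W
  R_cast iron = (1/0.169 − 1/0.212)/(4πk) = 1.200/(4π·59.3) = 0.001611 K/W
  R_aerogel blanket = (1/0.212 − 1/0.281)/(4πk) = 1.158/(4π·0.0174) = 5.297 K/W
  R_polyurethane foam = (1/0.281 − 1/0.491)/(4πk) = 1.522/(4π·0.0231) = 5.243 K/W
ΣR = 0.009165 + 0.001611 + 5.297 + 5.243 = 10.55 K/W
Q = ΔT/ΣR = (-180 °C − 24.5 °C)/10.55 = -19.38 W
From the inner boundary to the aerogel blanket/polyurethane foam interface, ΣR_partial = 5.308 K/W.
T_interface = T_in − Q·ΣR_partial = -180 °C − (-19.38)(5.308) = -77.1 °C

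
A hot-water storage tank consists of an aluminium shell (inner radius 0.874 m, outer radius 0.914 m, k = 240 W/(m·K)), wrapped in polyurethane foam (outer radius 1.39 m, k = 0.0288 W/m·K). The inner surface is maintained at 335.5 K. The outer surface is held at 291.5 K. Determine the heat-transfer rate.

Treat each layer as a resistance in series:
  R_aluminium = (1/0.874 − 1/0.914)/(4πk) = 0.05007/(4π·240) = 1.660×10^-5 K/W
  R_polyurethane foam = (1/0.914 − 1/1.39)/(4πk) = 0.3747/(4π·0.0288) = 1.035 K/W
ΣR = 1.660×10^-5 + 1.035 = 1.035 K/W
Q = ΔT/ΣR = (335.5 K − 291.5 K)/1.035 = 42.5 W

Q = 42.5 W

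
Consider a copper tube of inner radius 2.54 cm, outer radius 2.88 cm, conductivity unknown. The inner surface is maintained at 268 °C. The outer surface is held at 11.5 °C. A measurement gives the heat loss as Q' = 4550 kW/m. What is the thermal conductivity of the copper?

ΣR = ΔT/Q' = |268 − 11.5|/4.55×10^6 = 5.637×10^-5 m·K/W
ln(r₂/r₁)/(2πk) = 5.637×10^-5 ⇒ k = 0.1256/(2π·5.637×10^-5) = 355 W/m·K

k = 355 W/m·K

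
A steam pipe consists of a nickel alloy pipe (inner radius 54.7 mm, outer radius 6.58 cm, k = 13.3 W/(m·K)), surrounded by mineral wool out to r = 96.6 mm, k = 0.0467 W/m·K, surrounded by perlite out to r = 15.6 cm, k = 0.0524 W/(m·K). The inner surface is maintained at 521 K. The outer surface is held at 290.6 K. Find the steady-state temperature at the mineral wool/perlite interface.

T = 412 K

Resistance network (inner→outer):
  R'_nickel alloy = ln(0.0658/0.0547)/(2πk) = 0.1848/(2π·13.3) = 0.002211 m·K/W
  R'_mineral wool = ln(0.0966/0.0658)/(2πk) = 0.3840/(2π·0.0467) = 1.309 m·K/W
  R'_perlite = ln(0.156/0.0966)/(2πk) = 0.4793/(2π·0.0524) = 1.456 m·K/W
ΣR = 0.002211 + 1.309 + 1.456 = 2.767 m·K/W
Q' = ΔT/ΣR = (521 K − 290.6 K)/2.767 = 83.27 W/m
From the inner boundary to the mineral wool/perlite interface, ΣR_partial = 1.311 m·K/W.
T_interface = T_in − Q'·ΣR_partial = 521 K − (83.27)(1.311) = 412 K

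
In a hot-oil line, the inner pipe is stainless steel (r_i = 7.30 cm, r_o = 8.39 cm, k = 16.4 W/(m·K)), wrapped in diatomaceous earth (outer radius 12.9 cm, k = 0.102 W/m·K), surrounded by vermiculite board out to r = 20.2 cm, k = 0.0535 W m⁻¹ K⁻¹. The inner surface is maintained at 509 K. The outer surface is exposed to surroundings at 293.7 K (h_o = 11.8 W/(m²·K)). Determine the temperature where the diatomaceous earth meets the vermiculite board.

T = 439 K

Treat each layer as a resistance in series:
  R'_stainless steel = ln(0.0839/0.0730)/(2πk) = 0.1392/(2π·16.4) = 0.001351 m·K/W
  R'_diatomaceous earth = ln(0.129/0.0839)/(2πk) = 0.4302/(2π·0.102) = 0.6712 m·K/W
  R'_vermiculite board = ln(0.202/0.129)/(2πk) = 0.4485/(2π·0.0535) = 1.334 m·K/W
  R'_conv,out = 1/(2πr h) = 1/(2π·0.202·11.8) = 0.06677 m·K/W
ΣR = 0.001351 + 0.6712 + 1.334 + 0.06677 = 2.073 m·K/W
Q' = ΔT/ΣR = (509 K − 293.7 K)/2.073 = 103.9 W/m
From the inner boundary to the diatomaceous earth/vermiculite board interface, ΣR_partial = 0.6726 m·K/W.
T_interface = T_in − Q'·ΣR_partial = 509 K − (103.9)(0.6726) = 439 K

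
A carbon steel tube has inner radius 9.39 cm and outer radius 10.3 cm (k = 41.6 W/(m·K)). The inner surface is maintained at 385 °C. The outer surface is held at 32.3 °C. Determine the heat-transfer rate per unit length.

Q' = 997 kW/m

Q' = 2πk·ΔT/ln(r₂/r₁) = 2π × 41.6 × 352.7 / ln(0.103/0.0939) = 9.97×10^5 W/m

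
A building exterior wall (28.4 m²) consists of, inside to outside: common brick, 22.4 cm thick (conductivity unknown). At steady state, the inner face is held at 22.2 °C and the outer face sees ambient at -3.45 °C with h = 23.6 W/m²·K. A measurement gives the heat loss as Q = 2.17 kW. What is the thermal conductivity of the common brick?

k = 0.764 W/m·K

ΣR = ΔT/Q = |22.2 − -3.45|/2170 = 0.01182 K/W
Known resistances:
  R_conv,out = 1/(hA) = 1/(23.6·28.4) = 0.001492 K/W
R_common brick = ΣR − ΣR_known = 0.01182 − 0.001492 = 0.01033 K/W
L/(kA) = 0.01033 ⇒ k = 0.224/(0.01033·28.4) = 0.764 W/m·K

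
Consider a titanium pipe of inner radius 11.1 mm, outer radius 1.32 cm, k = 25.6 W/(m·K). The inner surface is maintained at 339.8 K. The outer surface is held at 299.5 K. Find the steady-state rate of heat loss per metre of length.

Q' = 2πk·ΔT/ln(r₂/r₁) = 2π × 25.6 × 40.3 / ln(0.0132/0.0111) = 37400 W/m

Q' = 37.4 kW/m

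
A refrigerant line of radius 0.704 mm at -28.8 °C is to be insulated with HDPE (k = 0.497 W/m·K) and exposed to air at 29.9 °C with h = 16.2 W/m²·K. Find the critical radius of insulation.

For a cylinder, r_cr = k_ins/h = 0.497/16.2 = 0.0307 m = 3.07 cm

r_cr = 3.07 cm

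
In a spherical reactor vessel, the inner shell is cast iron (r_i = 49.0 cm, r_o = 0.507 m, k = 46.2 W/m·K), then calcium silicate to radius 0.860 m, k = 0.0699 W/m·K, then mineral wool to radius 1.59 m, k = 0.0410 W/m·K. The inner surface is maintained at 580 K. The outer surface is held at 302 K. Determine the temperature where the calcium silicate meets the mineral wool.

T = 449 K

Series thermal resistances, inner to outer:
  R_cast iron = (1/0.490 − 1/0.507)/(4πk) = 0.06843/(4π·46.2) = 1.179×10^-4 K/W
  R_calcium silicate = (1/0.507 − 1/0.860)/(4πk) = 0.8096/(4π·0.0699) = 0.9217 K/W
  R_mineral wool = (1/0.860 − 1/1.59)/(4πk) = 0.5339/(4π·0.0410) = 1.036 K/W
ΣR = 1.179×10^-4 + 0.9217 + 1.036 = 1.958 K/W
Q = ΔT/ΣR = (580 K − 302 K)/1.958 = 142.0 W
From the inner boundary to the calcium silicate/mineral wool interface, ΣR_partial = 0.9218 K/W.
T_interface = T_in − Q·ΣR_partial = 580 K − (142.0)(0.9218) = 449 K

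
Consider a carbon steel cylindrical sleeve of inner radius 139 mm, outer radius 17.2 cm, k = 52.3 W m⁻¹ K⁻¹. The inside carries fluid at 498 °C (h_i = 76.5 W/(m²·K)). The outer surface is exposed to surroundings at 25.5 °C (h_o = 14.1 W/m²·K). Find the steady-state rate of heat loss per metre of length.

Q' = 5820 W/m

Resistance network (inner→outer):
  R'_conv,in = 1/(2πr h) = 1/(2π·0.139·76.5) = 0.01497 m·K/W
  R'_carbon steel = ln(0.172/0.139)/(2πk) = 0.2130/(2π·52.3) = 6.482×10^-4 m·K/W
  R'_conv,out = 1/(2πr h) = 1/(2π·0.172·14.1) = 0.06563 m·K/W
ΣR = 0.01497 + 6.482×10^-4 + 0.06563 = 0.08125 m·K/W
Q' = ΔT/ΣR = (498 °C − 25.5 °C)/0.08125 = 5820 W/m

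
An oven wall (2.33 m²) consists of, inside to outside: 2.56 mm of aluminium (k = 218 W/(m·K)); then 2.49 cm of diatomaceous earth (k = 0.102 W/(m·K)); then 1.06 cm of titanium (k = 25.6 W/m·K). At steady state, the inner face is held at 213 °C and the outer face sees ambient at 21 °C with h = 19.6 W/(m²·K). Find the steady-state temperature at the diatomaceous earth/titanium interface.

Treat each layer as a resistance in series:
  R_aluminium = L/(kA) = 0.00256/(218·2.33) = 5.040×10^-6 K/W
  R_diatomaceous earth = L/(kA) = 0.0249/(0.102·2.33) = 0.1048 K/W
  R_titanium = L/(kA) = 0.0106/(25.6·2.33) = 1.777×10^-4 K/W
  R_conv,out = 1/(hA) = 1/(19.6·2.33) = 0.02190 K/W
ΣR = 5.040×10^-6 + 0.1048 + 1.777×10^-4 + 0.02190 = 0.1269 K/W
Q = ΔT/ΣR = (213 °C − 21 °C)/0.1269 = 1513 W
From the inner boundary to the diatomaceous earth/titanium interface, ΣR_partial = 0.1048 K/W.
T_interface = T_in − Q·ΣR_partial = 213 °C − (1513)(0.1048) = 54.4 °C

T = 54.4 °C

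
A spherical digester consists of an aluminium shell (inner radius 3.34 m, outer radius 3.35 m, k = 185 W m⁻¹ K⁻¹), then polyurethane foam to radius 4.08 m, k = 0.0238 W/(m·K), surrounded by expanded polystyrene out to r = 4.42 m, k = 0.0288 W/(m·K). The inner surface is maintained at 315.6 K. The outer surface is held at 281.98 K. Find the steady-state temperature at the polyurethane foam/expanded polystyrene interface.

T = 289.6 K

Resistance network (inner→outer):
  R_aluminium = (1/3.34 − 1/3.35)/(4πk) = 8.937×10^-4/(4π·185) = 3.844×10^-7 K/W
  R_polyurethane foam = (1/3.35 − 1/4.08)/(4πk) = 0.05341/(4π·0.0238) = 0.1786 K/W
  R_expanded polystyrene = (1/4.08 − 1/4.42)/(4πk) = 0.01885/(4π·0.0288) = 0.05209 K/W
ΣR = 3.844×10^-7 + 0.1786 + 0.05209 = 0.2307 K/W
Q = ΔT/ΣR = (315.6 K − 281.98 K)/0.2307 = 145.7 W
From the inner boundary to the polyurethane foam/expanded polystyrene interface, ΣR_partial = 0.1786 K/W.
T_interface = T_in − Q·ΣR_partial = 315.6 K − (145.7)(0.1786) = 289.6 K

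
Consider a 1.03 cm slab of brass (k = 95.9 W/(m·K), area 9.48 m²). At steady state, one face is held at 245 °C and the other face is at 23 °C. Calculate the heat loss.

Q = kA·ΔT/L = 95.9 × 9.48 × |245 °C − 23 °C| / 0.0103 = 1.96×10^7 W

Q = 19600 kW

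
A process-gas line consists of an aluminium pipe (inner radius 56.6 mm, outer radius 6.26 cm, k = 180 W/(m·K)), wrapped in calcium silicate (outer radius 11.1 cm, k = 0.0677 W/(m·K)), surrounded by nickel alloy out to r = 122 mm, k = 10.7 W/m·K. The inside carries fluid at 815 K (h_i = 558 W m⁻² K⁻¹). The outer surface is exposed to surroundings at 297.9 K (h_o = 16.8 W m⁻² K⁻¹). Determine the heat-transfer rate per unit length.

Series thermal resistances, inner to outer:
  R'_conv,in = 1/(2πr h) = 1/(2π·0.0566·558) = 0.005039 m·K/W
  R'_aluminium = ln(0.0626/0.0566)/(2πk) = 0.1008/(2π·180) = 8.909×10^-5 m·K/W
  R'_calcium silicate = ln(0.111/0.0626)/(2πk) = 0.5728/(2π·0.0677) = 1.347 m·K/W
  R'_nickel alloy = ln(0.122/0.111)/(2πk) = 0.09449/(2π·10.7) = 0.001405 m·K/W
  R'_conv,out = 1/(2πr h) = 1/(2π·0.122·16.8) = 0.07765 m·K/W
ΣR = 0.005039 + 8.909×10^-5 + 1.347 + 0.001405 + 0.07765 = 1.431 m·K/W
Q' = ΔT/ΣR = (815 K − 297.9 K)/1.431 = 361 W/m

Q' = 361 W/m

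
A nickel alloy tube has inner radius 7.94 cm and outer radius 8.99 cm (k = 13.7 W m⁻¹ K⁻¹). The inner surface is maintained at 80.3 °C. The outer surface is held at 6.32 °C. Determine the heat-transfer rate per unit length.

Q' = 2πk·ΔT/ln(r₂/r₁) = 2π × 13.7 × 73.98 / ln(0.0899/0.0794) = 51300 W/m

Q' = 51300 W/m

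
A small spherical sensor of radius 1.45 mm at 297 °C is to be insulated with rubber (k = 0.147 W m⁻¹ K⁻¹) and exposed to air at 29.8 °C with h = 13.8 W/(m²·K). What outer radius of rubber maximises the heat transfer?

For a sphere, r_cr = 2k_ins/h = 2·0.147/13.8 = 0.0213 m = 2.13 cm

r_cr = 2.13 cm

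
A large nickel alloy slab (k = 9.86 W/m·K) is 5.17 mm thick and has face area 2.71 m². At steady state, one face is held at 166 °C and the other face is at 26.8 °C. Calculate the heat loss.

Q = 7.19×10^5 W

Q = kA·ΔT/L = 9.86 × 2.71 × |166 °C − 26.8 °C| / 0.00517 = 7.19×10^5 W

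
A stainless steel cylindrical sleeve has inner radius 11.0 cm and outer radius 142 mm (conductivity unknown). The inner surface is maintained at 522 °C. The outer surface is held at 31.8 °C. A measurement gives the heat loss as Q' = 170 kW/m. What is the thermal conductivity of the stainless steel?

k = 14.1 W/m·K

ΣR = ΔT/Q' = |522 − 31.8|/1.70×10^5 = 0.002884 m·K/W
ln(r₂/r₁)/(2πk) = 0.002884 ⇒ k = 0.2553/(2π·0.002884) = 14.1 W/m·K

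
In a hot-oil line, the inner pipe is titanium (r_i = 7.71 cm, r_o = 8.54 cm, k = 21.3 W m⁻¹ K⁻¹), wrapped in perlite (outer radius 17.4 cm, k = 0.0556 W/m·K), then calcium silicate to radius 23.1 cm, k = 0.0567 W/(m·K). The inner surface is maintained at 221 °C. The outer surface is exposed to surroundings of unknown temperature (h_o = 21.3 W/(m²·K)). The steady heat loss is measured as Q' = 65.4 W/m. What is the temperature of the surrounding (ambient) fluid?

T_out = 33.6 °C

Sum the resistances:
  R'_titanium = ln(0.0854/0.0771)/(2πk) = 0.1022/(2π·21.3) = 7.640×10^-4 m·K/W
  R'_perlite = ln(0.174/0.0854)/(2πk) = 0.7117/(2π·0.0556) = 2.037 m·K/W
  R'_calcium silicate = ln(0.231/0.174)/(2πk) = 0.2834/(2π·0.0567) = 0.7954 m·K/W
  R'_conv,out = 1/(2πr h) = 1/(2π·0.231·21.3) = 0.03235 m·K/W
ΣR = 2.866 m·K/W
ΔT = Q'·ΣR = 65.4 × 2.866 = 187.4 K
Heat flows outward, so T_out = T_in − ΔT = 221 − 187.4 = 33.6 °C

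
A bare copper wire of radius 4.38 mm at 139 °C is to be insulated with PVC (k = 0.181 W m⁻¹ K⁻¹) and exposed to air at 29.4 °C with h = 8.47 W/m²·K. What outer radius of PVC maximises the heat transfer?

r_cr = 2.14 cm

For a cylinder, r_cr = k_ins/h = 0.181/8.47 = 0.0214 m = 2.14 cm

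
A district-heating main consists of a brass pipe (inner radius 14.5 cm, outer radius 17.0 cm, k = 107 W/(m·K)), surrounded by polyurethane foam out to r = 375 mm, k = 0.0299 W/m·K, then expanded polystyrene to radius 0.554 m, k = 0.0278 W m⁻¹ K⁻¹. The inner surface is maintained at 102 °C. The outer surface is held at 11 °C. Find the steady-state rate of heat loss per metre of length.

Q' = 14.1 W/m

Resistance network (inner→outer):
  R'_brass = ln(0.170/0.145)/(2πk) = 0.1591/(2π·107) = 2.366×10^-4 m·K/W
  R'_polyurethane foam = ln(0.375/0.170)/(2πk) = 0.7911/(2π·0.0299) = 4.211 m·K/W
  R'_expanded polystyrene = ln(0.554/0.375)/(2πk) = 0.3902/(2π·0.0278) = 2.234 m·K/W
ΣR = 2.366×10^-4 + 4.211 + 2.234 = 6.445 m·K/W
Q' = ΔT/ΣR = (102 °C − 11 °C)/6.445 = 14.1 W/m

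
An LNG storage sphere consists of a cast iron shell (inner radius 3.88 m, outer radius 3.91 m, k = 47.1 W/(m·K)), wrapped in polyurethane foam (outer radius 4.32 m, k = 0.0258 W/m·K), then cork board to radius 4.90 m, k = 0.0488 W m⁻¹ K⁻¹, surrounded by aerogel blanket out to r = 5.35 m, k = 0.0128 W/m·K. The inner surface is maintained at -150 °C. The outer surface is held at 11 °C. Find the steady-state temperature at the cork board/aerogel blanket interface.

Resistance network (inner→outer):
  R_cast iron = (1/3.88 − 1/3.91)/(4πk) = 0.001977/(4π·47.1) = 3.341×10^-6 K/W
  R_polyurethane foam = (1/3.91 − 1/4.32)/(4πk) = 0.02427/(4π·0.0258) = 0.07487 K/W
  R_cork board = (1/4.32 − 1/4.90)/(4πk) = 0.02740/(4π·0.0488) = 0.04468 K/W
  R_aerogel blanket = (1/4.90 − 1/5.35)/(4πk) = 0.01717/(4π·0.0128) = 0.1067 K/W
ΣR = 3.341×10^-6 + 0.07487 + 0.04468 + 0.1067 = 0.2263 K/W
Q = ΔT/ΣR = (-150 °C − 11 °C)/0.2263 = -711.4 W
From the inner boundary to the cork board/aerogel blanket interface, ΣR_partial = 0.1196 K/W.
T_interface = T_in − Q·ΣR_partial = -150 °C − (-711.4)(0.1196) = -64.9 °C

T = -64.9 °C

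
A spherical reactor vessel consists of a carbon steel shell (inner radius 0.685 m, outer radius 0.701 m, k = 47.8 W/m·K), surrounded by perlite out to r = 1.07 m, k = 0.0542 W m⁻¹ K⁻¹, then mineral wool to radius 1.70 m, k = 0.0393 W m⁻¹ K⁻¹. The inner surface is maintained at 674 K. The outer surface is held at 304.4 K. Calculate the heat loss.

Series thermal resistances, inner to outer:
  R_carbon steel = (1/0.685 − 1/0.701)/(4πk) = 0.03332/(4π·47.8) = 5.547×10^-5 K/W
  R_perlite = (1/0.701 − 1/1.07)/(4πk) = 0.4920/(4π·0.0542) = 0.7223 K/W
  R_mineral wool = (1/1.07 − 1/1.70)/(4πk) = 0.3463/(4π·0.0393) = 0.7013 K/W
ΣR = 5.547×10^-5 + 0.7223 + 0.7013 = 1.424 K/W
Q = ΔT/ΣR = (674 K − 304.4 K)/1.424 = 260 W

Q = 260 W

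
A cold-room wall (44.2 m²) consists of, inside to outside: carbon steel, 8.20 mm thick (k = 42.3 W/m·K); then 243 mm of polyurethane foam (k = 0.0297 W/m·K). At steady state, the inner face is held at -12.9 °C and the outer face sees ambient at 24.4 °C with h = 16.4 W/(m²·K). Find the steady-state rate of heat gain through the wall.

Resistance network (inner→outer):
  R_carbon steel = L/(kA) = 0.00820/(42.3·44.2) = 4.386×10^-6 K/W
  R_polyurethane foam = L/(kA) = 0.243/(0.0297·44.2) = 0.1851 K/W
  R_conv,out = 1/(hA) = 1/(16.4·44.2) = 0.001380 K/W
ΣR = 4.386×10^-6 + 0.1851 + 0.001380 = 0.1865 K/W
Q = ΔT/ΣR = (-12.9 °C − 24.4 °C)/0.1865 = -200 W
(Negative Q ⇒ heat flows inward; heat gain = 200 W.)

Q = 200 W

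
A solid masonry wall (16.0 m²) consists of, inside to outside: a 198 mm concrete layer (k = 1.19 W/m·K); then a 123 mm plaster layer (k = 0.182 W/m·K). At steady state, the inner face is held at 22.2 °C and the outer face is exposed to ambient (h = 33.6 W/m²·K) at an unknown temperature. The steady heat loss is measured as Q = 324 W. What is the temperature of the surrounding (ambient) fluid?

Series resistances:
  R_concrete = L/(kA) = 0.198/(1.19·16.0) = 0.01040 K/W
  R_plaster = L/(kA) = 0.123/(0.182·16.0) = 0.04224 K/W
  R_conv,out = 1/(hA) = 1/(33.6·16.0) = 0.001860 K/W
ΣR = 0.05450 K/W
ΔT = Q·ΣR = 324 × 0.05450 = 17.66 K
Heat flows outward, so T_out = T_in − ΔT = 22.2 − 17.66 = 4.54 °C

T_out = 4.54 °C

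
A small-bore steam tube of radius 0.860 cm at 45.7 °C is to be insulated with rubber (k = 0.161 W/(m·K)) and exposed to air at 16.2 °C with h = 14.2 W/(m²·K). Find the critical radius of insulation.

For a cylinder, r_cr = k_ins/h = 0.161/14.2 = 0.0113 m = 1.13 cm

r_cr = 1.13 cm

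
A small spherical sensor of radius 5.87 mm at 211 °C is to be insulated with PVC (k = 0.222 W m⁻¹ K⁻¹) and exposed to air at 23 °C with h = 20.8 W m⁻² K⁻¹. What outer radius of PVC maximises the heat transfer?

For a sphere, r_cr = 2k_ins/h = 2·0.222/20.8 = 0.0213 m = 2.13 cm

r_cr = 2.13 cm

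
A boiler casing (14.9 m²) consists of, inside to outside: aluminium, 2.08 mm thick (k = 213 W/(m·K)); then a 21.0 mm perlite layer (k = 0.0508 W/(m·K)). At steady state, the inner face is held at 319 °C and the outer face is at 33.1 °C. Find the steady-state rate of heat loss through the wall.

Treat each layer as a resistance in series:
  R_aluminium = L/(kA) = 0.00208/(213·14.9) = 6.554×10^-7 K/W
  R_perlite = L/(kA) = 0.0210/(0.0508·14.9) = 0.02774 K/W
ΣR = 6.554×10^-7 + 0.02774 = 0.02774 K/W
Q = ΔT/ΣR = (319 °C − 33.1 °C)/0.02774 = 10300 W

Q = 10.3 kW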